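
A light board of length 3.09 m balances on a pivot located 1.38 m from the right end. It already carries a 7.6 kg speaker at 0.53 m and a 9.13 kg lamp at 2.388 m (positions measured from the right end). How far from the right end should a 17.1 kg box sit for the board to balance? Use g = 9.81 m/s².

x ≈ 1.22 m from the right end

Take moments about the pivot (at 1.38 m from the right end).
Speaker: 7.6 × 9.81 = 74.56 N down at 0.53 m → arm 0.85 m, τ = 74.56 × 0.85 = 63.38 N·m clockwise.
Lamp: 9.13 × 9.81 = 89.57 N down at 2.388 m → arm 1.008 m, τ = 89.57 × 1.008 = 90.29 N·m counterclockwise.
Net moment of existing loads = 26.91 N·m counterclockwise.
The box weighs 17.1 × 9.81 = 167.8 N and must supply an equal clockwise moment, so its lever arm about the pivot is 26.91 / 167.8 = 0.16 m.
That puts it at 1.38 − 0.16 = 1.22 m from the right end.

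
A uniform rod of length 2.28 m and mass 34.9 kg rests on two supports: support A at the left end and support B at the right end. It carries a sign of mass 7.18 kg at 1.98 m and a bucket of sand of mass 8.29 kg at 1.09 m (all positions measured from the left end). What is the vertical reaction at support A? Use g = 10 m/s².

Choose support B as the axis so its reaction then has zero moment arm.
Beam weight: 34.9 × 10 = 349 N down at 1.14 m → arm 1.14 m, τ = 349 × 1.14 = 397.9 N·m counterclockwise.
Sign: 7.18 × 10 = 71.8 N down at 1.98 m → arm 0.3 m, τ = 71.8 × 0.3 = 21.54 N·m counterclockwise.
Bucket of sand: 8.29 × 10 = 82.9 N down at 1.09 m → arm 1.19 m, τ = 82.9 × 1.19 = 98.65 N·m counterclockwise.
Net load moment about support B = 518.1 N·m counterclockwise.
Reaction R at support A is upward at 0 m, arm 2.28 m → moment R × 2.28 clockwise.
Στ = 0 ⇒ R × 2.28 = 518.1 ⇒ R = 227 N.

R_A ≈ 227 N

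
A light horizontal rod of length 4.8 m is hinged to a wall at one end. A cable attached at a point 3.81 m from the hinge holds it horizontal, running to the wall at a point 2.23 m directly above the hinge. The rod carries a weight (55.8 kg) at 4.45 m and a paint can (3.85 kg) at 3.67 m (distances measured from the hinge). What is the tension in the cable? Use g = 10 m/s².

Take moments about the hinge.
Weight: 55.8 × 10 = 558 N down at 4.45 m → arm 4.45 m, τ = 558 × 4.45 = 2483 N·m clockwise.
Paint can: 3.85 × 10 = 38.5 N down at 3.67 m → arm 3.67 m, τ = 38.5 × 3.67 = 141.3 N·m clockwise.
Total clockwise load moment = 2624 N·m.
The cable tension T acts at 3.81 m; only its component perpendicular to the rod, T sinθ, produces torque. sinθ = h/√(h²+d²) = 2.23/√(2.23²+3.81²) = 0.5051.
Balancing moments: T × 3.81 × 0.5051 = 2624, giving T = 2624 / 1.924 = 1360 N.

T ≈ 1360 N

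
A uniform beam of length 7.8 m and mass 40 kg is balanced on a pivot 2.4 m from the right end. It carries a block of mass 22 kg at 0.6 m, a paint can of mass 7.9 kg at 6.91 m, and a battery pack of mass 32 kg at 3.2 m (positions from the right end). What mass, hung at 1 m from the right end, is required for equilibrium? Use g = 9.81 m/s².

m ≈ 58.3 kg

Taking torques about the pivot (at 2.4 m from the right end):
Beam weight: 40 × 9.81 = 392.4 N down at 3.9 m → arm 1.5 m, τ = 392.4 × 1.5 = 588.6 N·m counterclockwise.
Block: 22 × 9.81 = 215.8 N down at 0.6 m → arm 1.8 m, τ = 215.8 × 1.8 = 388.4 N·m clockwise.
Paint can: 7.9 × 9.81 = 77.5 N down at 6.91 m → arm 4.51 m, τ = 77.5 × 4.51 = 349.5 N·m counterclockwise.
Battery pack: 32 × 9.81 = 313.9 N down at 3.2 m → arm 0.8 m, τ = 313.9 × 0.8 = 251.1 N·m counterclockwise.
Net moment of known loads = 800.8 N·m counterclockwise.
An unknown mass m at 1 m has arm 1.4 m; its moment is m·g·1.4 clockwise.
Setting net torque to zero: m × 9.81 × 1.4 = 800.8 → m = 800.8 / (9.81 × 1.4) = 58.3 kg.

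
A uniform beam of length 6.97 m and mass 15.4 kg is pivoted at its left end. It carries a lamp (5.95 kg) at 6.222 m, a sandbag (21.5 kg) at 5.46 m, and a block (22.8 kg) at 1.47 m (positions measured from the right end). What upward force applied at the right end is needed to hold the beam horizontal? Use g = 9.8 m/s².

F ≈ 304 N

Sum moments about the left end (the unknown pivot reaction has zero arm there).
Beam weight: 15.4 × 9.8 = 150.9 N down at 3.485 m → arm 3.485 m, τ = 150.9 × 3.485 = 525.9 N·m clockwise.
Lamp: 5.95 × 9.8 = 58.31 N down at 6.222 m → arm 0.748 m, τ = 58.31 × 0.748 = 43.62 N·m clockwise.
Sandbag: 21.5 × 9.8 = 210.7 N down at 5.46 m → arm 1.51 m, τ = 210.7 × 1.51 = 318.2 N·m clockwise.
Block: 22.8 × 9.8 = 223.4 N down at 1.47 m → arm 5.5 m, τ = 223.4 × 5.5 = 1229 N·m clockwise.
Net moment of the loads = 2117 N·m clockwise.
The upward force F acts at the right end, arm 6.97 m, giving F × 6.97 counterclockwise.
Στ = 0 ⇒ F × 6.97 = 2117 ⇒ F = 2117 / 6.97 = 304 N.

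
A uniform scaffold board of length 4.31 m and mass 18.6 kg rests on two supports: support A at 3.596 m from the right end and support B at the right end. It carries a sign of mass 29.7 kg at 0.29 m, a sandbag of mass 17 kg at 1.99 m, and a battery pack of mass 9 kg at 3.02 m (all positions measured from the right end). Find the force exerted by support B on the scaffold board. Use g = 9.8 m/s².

Choose support A as the axis so its reaction then has zero moment arm.
Beam weight: 18.6 × 9.8 = 182.3 N down at 2.155 m → arm 1.441 m, τ = 182.3 × 1.441 = 262.7 N·m clockwise.
Sign: 29.7 × 9.8 = 291.1 N down at 0.29 m → arm 3.306 m, τ = 291.1 × 3.306 = 962.4 N·m clockwise.
Sandbag: 17 × 9.8 = 166.6 N down at 1.99 m → arm 1.606 m, τ = 166.6 × 1.606 = 267.6 N·m clockwise.
Battery pack: 9 × 9.8 = 88.2 N down at 3.02 m → arm 0.576 m, τ = 88.2 × 0.576 = 50.8 N·m clockwise.
Net load moment about support A = 1543 N·m clockwise.
Reaction R at support B is upward at 0 m, arm 3.596 m → moment R × 3.596 counterclockwise.
Balancing moments: R × 3.596 = 1543, giving R = 429 N.

R_B ≈ 429 N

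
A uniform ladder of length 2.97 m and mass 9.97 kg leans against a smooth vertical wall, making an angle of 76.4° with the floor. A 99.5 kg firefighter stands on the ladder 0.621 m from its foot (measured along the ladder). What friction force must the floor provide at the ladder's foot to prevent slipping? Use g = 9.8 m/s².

f ≈ 61.1 N

Take moments about the foot of the ladder.
Ladder weight 9.97×9.8 = 97.71 N acts at 1.485 m along the ladder; its horizontal arm is 1.485·cos76.4° = 0.3492 m → τ = 34.12 N·m clockwise.
Firefighter: 99.5×9.8 = 975.1 N at 0.621 m → arm 0.146 m → τ = 142.4 N·m clockwise.
Wall normal N acts horizontally at the top; its moment arm is the height L sinθ = 2.97·sin76.4° = 2.887 m, counterclockwise.
For rotational equilibrium, N × 2.887 = 176.5, so N = 61.1 N.
ΣFx = 0: friction at the foot balances the wall's push, so f = N_wall = 61.1 N.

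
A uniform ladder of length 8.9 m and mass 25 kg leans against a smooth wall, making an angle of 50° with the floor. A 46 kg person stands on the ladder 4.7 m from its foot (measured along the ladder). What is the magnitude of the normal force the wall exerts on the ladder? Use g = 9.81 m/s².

N_wall ≈ 303 N

About the foot of the ladder:
Ladder weight 25×9.81 = 245.2 N acts at 4.45 m along the ladder; its horizontal arm is 4.45·cos50° = 2.86 m → τ = 701.3 N·m clockwise.
Person: 46×9.81 = 451.3 N at 4.7 m → arm 3.021 m → τ = 1363 N·m clockwise.
Wall normal N acts horizontally at the top; its moment arm is the height L sinθ = 8.9·sin50° = 6.818 m, counterclockwise.
Setting net torque to zero: N × 6.818 = 2064 → N = 303 N.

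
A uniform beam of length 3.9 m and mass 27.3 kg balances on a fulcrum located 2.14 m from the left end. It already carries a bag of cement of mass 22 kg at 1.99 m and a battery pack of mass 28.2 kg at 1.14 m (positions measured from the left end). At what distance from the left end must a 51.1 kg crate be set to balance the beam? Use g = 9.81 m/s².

x ≈ 2.86 m from the left end

Take moments about the fulcrum (at 2.14 m from the left end).
Beam weight: 27.3 × 9.81 = 267.8 N down at 1.95 m → arm 0.19 m, τ = 267.8 × 0.19 = 50.88 N·m counterclockwise.
Bag of cement: 22 × 9.81 = 215.8 N down at 1.99 m → arm 0.15 m, τ = 215.8 × 0.15 = 32.37 N·m counterclockwise.
Battery pack: 28.2 × 9.81 = 276.6 N down at 1.14 m → arm 1 m, τ = 276.6 × 1 = 276.6 N·m counterclockwise.
Net moment of existing loads = 359.9 N·m counterclockwise.
The crate weighs 51.1 × 9.81 = 501.3 N and must supply an equal clockwise moment, so its lever arm about the fulcrum is 359.9 / 501.3 = 0.718 m.
That puts it at 2.14 + 0.718 = 2.86 m from the left end.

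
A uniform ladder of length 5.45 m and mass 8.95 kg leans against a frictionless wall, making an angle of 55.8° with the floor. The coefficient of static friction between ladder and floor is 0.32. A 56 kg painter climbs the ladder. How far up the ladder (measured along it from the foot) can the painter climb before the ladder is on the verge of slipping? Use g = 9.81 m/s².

d ≈ 2.54 m

Choose the foot of the ladder as the axis so the floor normal and friction both act there and drop out.
Ladder weight 8.95×9.81 = 87.8 N acts at 2.725 m along the ladder; its horizontal arm is 2.725·cos55.8° = 1.532 m → τ = 134.5 N·m clockwise.
Painter weight 56×9.81 = 549.4 N at distance d → arm d·cos55.8° → τ = 549.4·d·0.5621 clockwise.
Wall normal N at the top has arm L sinθ = 4.508 m counterclockwise, so Στ = 0 gives N·4.508 = 134.5 + 308.8·d.
ΣFy = 0 ⇒ N_floor = 637.2 N, so the maximum friction is μ_s·N_floor = 0.32×637.2 = 203.9 N. ΣFx = 0 ⇒ N_wall = f, so at the slipping point N = 203.9 N.
Substituting: 203.9×4.508 = 134.5 + 308.8·d ⇒ d = (919.2 − 134.5) / 308.8 = 2.54 m.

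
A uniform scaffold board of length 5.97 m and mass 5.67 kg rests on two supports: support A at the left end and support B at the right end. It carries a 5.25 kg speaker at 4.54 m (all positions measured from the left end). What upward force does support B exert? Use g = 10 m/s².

Taking torques about support A:
Beam weight: 5.67 × 10 = 56.7 N down at 2.985 m → arm 2.985 m, τ = 56.7 × 2.985 = 169.2 N·m clockwise.
Speaker: 5.25 × 10 = 52.5 N down at 4.54 m → arm 4.54 m, τ = 52.5 × 4.54 = 238.3 N·m clockwise.
Net load moment about support A = 407.5 N·m clockwise.
Reaction R at support B is upward at 5.97 m, arm 5.97 m → moment R × 5.97 counterclockwise.
Setting net torque to zero: R × 5.97 = 407.5 → R = 68.3 N.

R_B ≈ 68.3 N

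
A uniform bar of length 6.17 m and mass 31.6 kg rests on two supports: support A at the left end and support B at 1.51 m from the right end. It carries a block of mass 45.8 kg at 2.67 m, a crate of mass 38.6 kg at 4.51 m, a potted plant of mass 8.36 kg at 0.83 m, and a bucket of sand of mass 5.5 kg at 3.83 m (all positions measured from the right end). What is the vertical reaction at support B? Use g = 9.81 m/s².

Taking torques about support A:
Beam weight: 31.6 × 9.81 = 310 N down at 3.085 m → arm 3.085 m, τ = 310 × 3.085 = 956.4 N·m clockwise.
Block: 45.8 × 9.81 = 449.3 N down at 2.67 m → arm 3.5 m, τ = 449.3 × 3.5 = 1573 N·m clockwise.
Crate: 38.6 × 9.81 = 378.7 N down at 4.51 m → arm 1.66 m, τ = 378.7 × 1.66 = 628.6 N·m clockwise.
Potted plant: 8.36 × 9.81 = 82.01 N down at 0.83 m → arm 5.34 m, τ = 82.01 × 5.34 = 437.9 N·m clockwise.
Bucket of sand: 5.5 × 9.81 = 53.96 N down at 3.83 m → arm 2.34 m, τ = 53.96 × 2.34 = 126.3 N·m clockwise.
Net load moment about support A = 3722 N·m clockwise.
Reaction R at support B is upward at 1.51 m, arm 4.66 m → moment R × 4.66 counterclockwise.
Setting net torque to zero: R × 4.66 = 3722 → R = 799 N.

R_B ≈ 799 N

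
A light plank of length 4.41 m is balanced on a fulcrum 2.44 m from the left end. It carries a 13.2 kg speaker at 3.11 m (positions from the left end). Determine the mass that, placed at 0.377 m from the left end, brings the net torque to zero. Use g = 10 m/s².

m ≈ 4.29 kg

Taking torques about the fulcrum (at 2.44 m from the left end):
Speaker: 13.2 × 10 = 132 N down at 3.11 m → arm 0.67 m, τ = 132 × 0.67 = 88.44 N·m clockwise.
Net moment of known loads = 88.44 N·m clockwise.
An unknown mass m at 0.377 m has arm 2.063 m; its moment is m·g·2.063 counterclockwise.
Balancing moments: m × 10 × 2.063 = 88.44, giving m = 88.44 / (10 × 2.063) = 4.29 kg.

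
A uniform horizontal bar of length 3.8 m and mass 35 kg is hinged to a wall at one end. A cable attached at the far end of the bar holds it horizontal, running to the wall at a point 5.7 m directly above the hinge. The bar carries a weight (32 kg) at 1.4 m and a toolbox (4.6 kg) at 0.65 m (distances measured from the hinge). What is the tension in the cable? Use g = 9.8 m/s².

About the hinge:
Beam weight: 35 × 9.8 = 343 N down at 1.9 m → arm 1.9 m, τ = 343 × 1.9 = 651.7 N·m clockwise.
Weight: 32 × 9.8 = 313.6 N down at 1.4 m → arm 1.4 m, τ = 313.6 × 1.4 = 439 N·m clockwise.
Toolbox: 4.6 × 9.8 = 45.08 N down at 0.65 m → arm 0.65 m, τ = 45.08 × 0.65 = 29.3 N·m clockwise.
Total clockwise load moment = 1120 N·m.
The cable tension T acts at 3.8 m; only its component perpendicular to the bar, T sinθ, produces torque. sinθ = h/√(h²+d²) = 5.7/√(5.7²+3.8²) = 0.8321.
For rotational equilibrium, T × 3.8 × 0.8321 = 1120, so T = 1120 / 3.162 = 354 N.

T ≈ 354 N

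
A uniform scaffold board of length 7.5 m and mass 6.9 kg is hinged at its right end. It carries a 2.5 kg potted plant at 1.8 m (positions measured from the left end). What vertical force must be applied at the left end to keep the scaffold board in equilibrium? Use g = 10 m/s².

Choose the right end as the axis so the unknown pivot reaction has zero arm there.
Beam weight: 6.9 × 10 = 69 N down at 3.75 m → arm 3.75 m, τ = 69 × 3.75 = 258.8 N·m counterclockwise.
Potted plant: 2.5 × 10 = 25 N down at 1.8 m → arm 5.7 m, τ = 25 × 5.7 = 142.5 N·m counterclockwise.
Net moment of the loads = 401.3 N·m counterclockwise.
The upward force F acts at the left end, arm 7.5 m, giving F × 7.5 clockwise.
Στ = 0 ⇒ F × 7.5 = 401.3 ⇒ F = 401.3 / 7.5 = 53.5 N.

F ≈ 53.5 N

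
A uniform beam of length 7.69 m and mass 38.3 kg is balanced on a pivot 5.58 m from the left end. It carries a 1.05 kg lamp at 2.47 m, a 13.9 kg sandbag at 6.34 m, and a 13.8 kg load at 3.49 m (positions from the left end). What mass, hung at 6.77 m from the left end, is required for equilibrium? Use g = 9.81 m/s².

m ≈ 73.9 kg

Choose the pivot (at 5.58 m from the left end) as the axis so the support reaction has zero arm there.
Beam weight: 38.3 × 9.81 = 375.7 N down at 3.845 m → arm 1.735 m, τ = 375.7 × 1.735 = 651.8 N·m counterclockwise.
Lamp: 1.05 × 9.81 = 10.3 N down at 2.47 m → arm 3.11 m, τ = 10.3 × 3.11 = 32.03 N·m counterclockwise.
Sandbag: 13.9 × 9.81 = 136.4 N down at 6.34 m → arm 0.76 m, τ = 136.4 × 0.76 = 103.7 N·m clockwise.
Load: 13.8 × 9.81 = 135.4 N down at 3.49 m → arm 2.09 m, τ = 135.4 × 2.09 = 283 N·m counterclockwise.
Net moment of known loads = 863.1 N·m counterclockwise.
An unknown mass m at 6.77 m has arm 1.19 m; its moment is m·g·1.19 clockwise.
Setting net torque to zero: m × 9.81 × 1.19 = 863.1 → m = 863.1 / (9.81 × 1.19) = 73.9 kg.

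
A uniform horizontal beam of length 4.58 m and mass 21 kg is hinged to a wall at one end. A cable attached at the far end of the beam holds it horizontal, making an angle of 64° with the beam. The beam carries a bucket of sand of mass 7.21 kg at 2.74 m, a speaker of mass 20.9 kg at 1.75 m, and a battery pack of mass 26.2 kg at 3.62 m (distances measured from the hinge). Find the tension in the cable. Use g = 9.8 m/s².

Taking torques about the hinge:
Beam weight: 21 × 9.8 = 205.8 N down at 2.29 m → arm 2.29 m, τ = 205.8 × 2.29 = 471.3 N·m clockwise.
Bucket of sand: 7.21 × 9.8 = 70.66 N down at 2.74 m → arm 2.74 m, τ = 70.66 × 2.74 = 193.6 N·m clockwise.
Speaker: 20.9 × 9.8 = 204.8 N down at 1.75 m → arm 1.75 m, τ = 204.8 × 1.75 = 358.4 N·m clockwise.
Battery pack: 26.2 × 9.8 = 256.8 N down at 3.62 m → arm 3.62 m, τ = 256.8 × 3.62 = 929.6 N·m clockwise.
Total clockwise load moment = 1953 N·m.
The cable tension T acts at 4.58 m; only its component perpendicular to the beam, T sinθ, produces torque. sin 64° = 0.8988.
Balancing moments: T × 4.58 × 0.8988 = 1953, giving T = 1953 / 4.117 = 474 N.

T ≈ 474 N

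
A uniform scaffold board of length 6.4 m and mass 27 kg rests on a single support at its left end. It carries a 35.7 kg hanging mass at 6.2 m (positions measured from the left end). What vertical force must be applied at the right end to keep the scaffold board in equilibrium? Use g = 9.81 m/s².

Take moments about the left end.
Beam weight: 27 × 9.81 = 264.9 N down at 3.2 m → arm 3.2 m, τ = 264.9 × 3.2 = 847.7 N·m clockwise.
Hanging mass: 35.7 × 9.81 = 350.2 N down at 6.2 m → arm 6.2 m, τ = 350.2 × 6.2 = 2171 N·m clockwise.
Net moment of the loads = 3019 N·m clockwise.
The upward force F acts at the right end, arm 6.4 m, giving F × 6.4 counterclockwise.
Balancing moments: F × 6.4 = 3019, giving F = 3019 / 6.4 = 472 N.

F ≈ 472 N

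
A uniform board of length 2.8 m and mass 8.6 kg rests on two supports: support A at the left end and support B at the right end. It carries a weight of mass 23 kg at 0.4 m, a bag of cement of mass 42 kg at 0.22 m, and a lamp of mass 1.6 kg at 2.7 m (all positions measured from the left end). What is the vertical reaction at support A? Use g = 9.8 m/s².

R_A ≈ 615 N

About support B:
Beam weight: 8.6 × 9.8 = 84.28 N down at 1.4 m → arm 1.4 m, τ = 84.28 × 1.4 = 118 N·m counterclockwise.
Weight: 23 × 9.8 = 225.4 N down at 0.4 m → arm 2.4 m, τ = 225.4 × 2.4 = 541 N·m counterclockwise.
Bag of cement: 42 × 9.8 = 411.6 N down at 0.22 m → arm 2.58 m, τ = 411.6 × 2.58 = 1062 N·m counterclockwise.
Lamp: 1.6 × 9.8 = 15.68 N down at 2.7 m → arm 0.1 m, τ = 15.68 × 0.1 = 1.568 N·m counterclockwise.
Net load moment about support B = 1723 N·m counterclockwise.
Reaction R at support A is upward at 0 m, arm 2.8 m → moment R × 2.8 clockwise.
Balancing moments: R × 2.8 = 1723, giving R = 615 N.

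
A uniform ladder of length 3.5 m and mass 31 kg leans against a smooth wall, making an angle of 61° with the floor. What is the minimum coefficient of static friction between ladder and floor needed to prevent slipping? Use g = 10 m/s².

Sum moments about the foot of the ladder (the floor normal and friction both act there and drop out).
Ladder weight 31×10 = 310 N acts at 1.75 m along the ladder; its horizontal arm is 1.75·cos61° = 0.8484 m → τ = 263 N·m clockwise.
Wall normal N acts horizontally at the top; its moment arm is the height L sinθ = 3.5·sin61° = 3.061 m, counterclockwise.
Στ = 0 ⇒ N × 3.061 = 263 ⇒ N = 85.92 N.
ΣFx = 0 ⇒ f = N_wall = 85.92 N. ΣFy = 0 ⇒ N_floor = 310 N.
μ_min = f / N_floor = 85.92 / 310 = 0.277.

μ_min ≈ 0.277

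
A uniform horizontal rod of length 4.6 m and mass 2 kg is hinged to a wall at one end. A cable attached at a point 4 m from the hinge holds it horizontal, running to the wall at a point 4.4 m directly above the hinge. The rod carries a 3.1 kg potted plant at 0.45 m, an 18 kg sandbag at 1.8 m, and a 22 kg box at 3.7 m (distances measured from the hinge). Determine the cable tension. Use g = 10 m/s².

Sum moments about the hinge (the unknown hinge reaction has zero arm there).
Beam weight: 2 × 10 = 20 N down at 2.3 m → arm 2.3 m, τ = 20 × 2.3 = 46 N·m clockwise.
Potted plant: 3.1 × 10 = 31 N down at 0.45 m → arm 0.45 m, τ = 31 × 0.45 = 13.95 N·m clockwise.
Sandbag: 18 × 10 = 180 N down at 1.8 m → arm 1.8 m, τ = 180 × 1.8 = 324 N·m clockwise.
Box: 22 × 10 = 220 N down at 3.7 m → arm 3.7 m, τ = 220 × 3.7 = 814 N·m clockwise.
Total clockwise load moment = 1198 N·m.
The cable tension T acts at 4 m; only its component perpendicular to the rod, T sinθ, produces torque. sinθ = h/√(h²+d²) = 4.4/√(4.4²+4²) = 0.7399.
For rotational equilibrium, T × 4 × 0.7399 = 1198, so T = 1198 / 2.96 = 405 N.

T ≈ 405 N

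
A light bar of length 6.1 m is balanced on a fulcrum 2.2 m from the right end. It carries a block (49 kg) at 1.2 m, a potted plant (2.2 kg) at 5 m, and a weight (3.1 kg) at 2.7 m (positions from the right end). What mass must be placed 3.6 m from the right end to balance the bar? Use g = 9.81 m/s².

m ≈ 29.5 kg

Choose the fulcrum (at 2.2 m from the right end) as the axis so the support reaction has zero arm there.
Block: 49 × 9.81 = 480.7 N down at 1.2 m → arm 1 m, τ = 480.7 × 1 = 480.7 N·m clockwise.
Potted plant: 2.2 × 9.81 = 21.58 N down at 5 m → arm 2.8 m, τ = 21.58 × 2.8 = 60.42 N·m counterclockwise.
Weight: 3.1 × 9.81 = 30.41 N down at 2.7 m → arm 0.5 m, τ = 30.41 × 0.5 = 15.21 N·m counterclockwise.
Net moment of known loads = 405.1 N·m clockwise.
An unknown mass m at 3.6 m has arm 1.4 m; its moment is m·g·1.4 counterclockwise.
Στ = 0 ⇒ m × 9.81 × 1.4 = 405.1 ⇒ m = 405.1 / (9.81 × 1.4) = 29.5 kg.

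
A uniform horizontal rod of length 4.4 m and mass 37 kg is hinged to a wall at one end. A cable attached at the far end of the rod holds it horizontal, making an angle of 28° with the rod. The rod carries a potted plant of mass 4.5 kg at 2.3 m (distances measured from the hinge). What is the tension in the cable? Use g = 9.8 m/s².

T ≈ 435 N

Choose the hinge as the axis so the unknown hinge reaction has zero arm there.
Beam weight: 37 × 9.8 = 362.6 N down at 2.2 m → arm 2.2 m, τ = 362.6 × 2.2 = 797.7 N·m clockwise.
Potted plant: 4.5 × 9.8 = 44.1 N down at 2.3 m → arm 2.3 m, τ = 44.1 × 2.3 = 101.4 N·m clockwise.
Total clockwise load moment = 899.1 N·m.
The cable tension T acts at 4.4 m; only its component perpendicular to the rod, T sinθ, produces torque. sin 28° = 0.4695.
For rotational equilibrium, T × 4.4 × 0.4695 = 899.1, so T = 899.1 / 2.066 = 435 N.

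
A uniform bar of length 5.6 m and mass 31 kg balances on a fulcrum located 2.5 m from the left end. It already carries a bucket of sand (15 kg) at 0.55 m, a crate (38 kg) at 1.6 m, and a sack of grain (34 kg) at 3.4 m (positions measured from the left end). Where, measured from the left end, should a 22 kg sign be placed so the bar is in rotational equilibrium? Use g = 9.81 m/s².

x ≈ 3.57 m from the left end

Take moments about the fulcrum (at 2.5 m from the left end).
Beam weight: 31 × 9.81 = 304.1 N down at 2.8 m → arm 0.3 m, τ = 304.1 × 0.3 = 91.23 N·m clockwise.
Bucket of sand: 15 × 9.81 = 147.2 N down at 0.55 m → arm 1.95 m, τ = 147.2 × 1.95 = 287 N·m counterclockwise.
Crate: 38 × 9.81 = 372.8 N down at 1.6 m → arm 0.9 m, τ = 372.8 × 0.9 = 335.5 N·m counterclockwise.
Sack of grain: 34 × 9.81 = 333.5 N down at 3.4 m → arm 0.9 m, τ = 333.5 × 0.9 = 300.2 N·m clockwise.
Net moment of existing loads = 231.1 N·m counterclockwise.
The sign weighs 22 × 9.81 = 215.8 N and must supply an equal clockwise moment, so its lever arm about the fulcrum is 231.1 / 215.8 = 1.07 m.
That puts it at 2.5 + 1.07 = 3.57 m from the left end.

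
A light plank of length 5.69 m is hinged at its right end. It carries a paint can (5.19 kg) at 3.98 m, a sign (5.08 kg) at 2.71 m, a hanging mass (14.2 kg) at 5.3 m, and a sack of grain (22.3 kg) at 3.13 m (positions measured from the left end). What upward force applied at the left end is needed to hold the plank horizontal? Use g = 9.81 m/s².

F ≈ 149 N

About the right end:
Paint can: 5.19 × 9.81 = 50.91 N down at 3.98 m → arm 1.71 m, τ = 50.91 × 1.71 = 87.06 N·m counterclockwise.
Sign: 5.08 × 9.81 = 49.83 N down at 2.71 m → arm 2.98 m, τ = 49.83 × 2.98 = 148.5 N·m counterclockwise.
Hanging mass: 14.2 × 9.81 = 139.3 N down at 5.3 m → arm 0.39 m, τ = 139.3 × 0.39 = 54.33 N·m counterclockwise.
Sack of grain: 22.3 × 9.81 = 218.8 N down at 3.13 m → arm 2.56 m, τ = 218.8 × 2.56 = 560.1 N·m counterclockwise.
Net moment of the loads = 850 N·m counterclockwise.
The upward force F acts at the left end, arm 5.69 m, giving F × 5.69 clockwise.
Στ = 0 ⇒ F × 5.69 = 850 ⇒ F = 850 / 5.69 = 149 N.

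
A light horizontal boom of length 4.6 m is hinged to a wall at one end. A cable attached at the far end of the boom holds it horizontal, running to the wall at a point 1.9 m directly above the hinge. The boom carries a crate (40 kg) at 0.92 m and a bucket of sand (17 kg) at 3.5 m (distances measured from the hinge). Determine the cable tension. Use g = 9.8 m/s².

T ≈ 537 N

About the hinge:
Crate: 40 × 9.8 = 392 N down at 0.92 m → arm 0.92 m, τ = 392 × 0.92 = 360.6 N·m clockwise.
Bucket of sand: 17 × 9.8 = 166.6 N down at 3.5 m → arm 3.5 m, τ = 166.6 × 3.5 = 583.1 N·m clockwise.
Total clockwise load moment = 943.7 N·m.
The cable tension T acts at 4.6 m; only its component perpendicular to the boom, T sinθ, produces torque. sinθ = h/√(h²+d²) = 1.9/√(1.9²+4.6²) = 0.3818.
For rotational equilibrium, T × 4.6 × 0.3818 = 943.7, so T = 943.7 / 1.756 = 537 N.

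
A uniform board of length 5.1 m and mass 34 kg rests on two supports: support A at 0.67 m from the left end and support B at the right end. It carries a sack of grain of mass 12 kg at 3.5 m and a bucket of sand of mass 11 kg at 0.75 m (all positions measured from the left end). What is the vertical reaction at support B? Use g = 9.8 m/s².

R_B ≈ 218 N

Sum moments about support A (its reaction then has zero moment arm).
Beam weight: 34 × 9.8 = 333.2 N down at 2.55 m → arm 1.88 m, τ = 333.2 × 1.88 = 626.4 N·m clockwise.
Sack of grain: 12 × 9.8 = 117.6 N down at 3.5 m → arm 2.83 m, τ = 117.6 × 2.83 = 332.8 N·m clockwise.
Bucket of sand: 11 × 9.8 = 107.8 N down at 0.75 m → arm 0.08 m, τ = 107.8 × 0.08 = 8.624 N·m clockwise.
Net load moment about support A = 967.8 N·m clockwise.
Reaction R at support B is upward at 5.1 m, arm 4.43 m → moment R × 4.43 counterclockwise.
For rotational equilibrium, R × 4.43 = 967.8, so R = 218 N.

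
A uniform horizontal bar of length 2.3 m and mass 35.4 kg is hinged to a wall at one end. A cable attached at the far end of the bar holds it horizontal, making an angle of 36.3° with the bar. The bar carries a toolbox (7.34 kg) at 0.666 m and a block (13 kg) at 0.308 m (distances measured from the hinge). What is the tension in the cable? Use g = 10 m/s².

Taking torques about the hinge:
Beam weight: 35.4 × 10 = 354 N down at 1.15 m → arm 1.15 m, τ = 354 × 1.15 = 407.1 N·m clockwise.
Toolbox: 7.34 × 10 = 73.4 N down at 0.666 m → arm 0.666 m, τ = 73.4 × 0.666 = 48.88 N·m clockwise.
Block: 13 × 10 = 130 N down at 0.308 m → arm 0.308 m, τ = 130 × 0.308 = 40.04 N·m clockwise.
Total clockwise load moment = 496 N·m.
The cable tension T acts at 2.3 m; only its component perpendicular to the bar, T sinθ, produces torque. sin 36.3° = 0.592.
Στ = 0 ⇒ T × 2.3 × 0.592 = 496 ⇒ T = 496 / 1.362 = 364 N.

T ≈ 364 N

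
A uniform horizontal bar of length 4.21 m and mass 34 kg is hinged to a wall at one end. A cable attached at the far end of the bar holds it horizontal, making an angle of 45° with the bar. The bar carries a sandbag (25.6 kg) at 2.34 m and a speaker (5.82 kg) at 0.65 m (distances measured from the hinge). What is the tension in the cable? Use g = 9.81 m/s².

Choose the hinge as the axis so the unknown hinge reaction has zero arm there.
Beam weight: 34 × 9.81 = 333.5 N down at 2.105 m → arm 2.105 m, τ = 333.5 × 2.105 = 702 N·m clockwise.
Sandbag: 25.6 × 9.81 = 251.1 N down at 2.34 m → arm 2.34 m, τ = 251.1 × 2.34 = 587.6 N·m clockwise.
Speaker: 5.82 × 9.81 = 57.09 N down at 0.65 m → arm 0.65 m, τ = 57.09 × 0.65 = 37.11 N·m clockwise.
Total clockwise load moment = 1327 N·m.
The cable tension T acts at 4.21 m; only its component perpendicular to the bar, T sinθ, produces torque. sin 45° = 0.7071.
Balancing moments: T × 4.21 × 0.7071 = 1327, giving T = 1327 / 2.977 = 446 N.

T ≈ 446 N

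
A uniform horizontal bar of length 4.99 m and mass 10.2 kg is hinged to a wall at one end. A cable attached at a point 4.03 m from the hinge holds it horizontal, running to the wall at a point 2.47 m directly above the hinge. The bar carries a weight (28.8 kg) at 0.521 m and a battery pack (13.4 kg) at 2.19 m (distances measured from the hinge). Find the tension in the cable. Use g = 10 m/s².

T ≈ 331 N

Choose the hinge as the axis so the unknown hinge reaction has zero arm there.
Beam weight: 10.2 × 10 = 102 N down at 2.495 m → arm 2.495 m, τ = 102 × 2.495 = 254.5 N·m clockwise.
Weight: 28.8 × 10 = 288 N down at 0.521 m → arm 0.521 m, τ = 288 × 0.521 = 150 N·m clockwise.
Battery pack: 13.4 × 10 = 134 N down at 2.19 m → arm 2.19 m, τ = 134 × 2.19 = 293.5 N·m clockwise.
Total clockwise load moment = 698 N·m.
The cable tension T acts at 4.03 m; only its component perpendicular to the bar, T sinθ, produces torque. sinθ = h/√(h²+d²) = 2.47/√(2.47²+4.03²) = 0.5226.
Setting net torque to zero: T × 4.03 × 0.5226 = 698 → T = 698 / 2.106 = 331 N.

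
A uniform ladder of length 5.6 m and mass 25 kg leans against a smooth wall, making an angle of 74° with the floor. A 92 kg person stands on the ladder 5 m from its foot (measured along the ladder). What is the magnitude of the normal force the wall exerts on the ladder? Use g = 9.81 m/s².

N_wall ≈ 266 N

Take moments about the foot of the ladder.
Ladder weight 25×9.81 = 245.2 N acts at 2.8 m along the ladder; its horizontal arm is 2.8·cos74° = 0.7718 m → τ = 189.2 N·m clockwise.
Person: 92×9.81 = 902.5 N at 5 m → arm 1.378 m → τ = 1244 N·m clockwise.
Wall normal N acts horizontally at the top; its moment arm is the height L sinθ = 5.6·sin74° = 5.383 m, counterclockwise.
Balancing moments: N × 5.383 = 1433, giving N = 266 N.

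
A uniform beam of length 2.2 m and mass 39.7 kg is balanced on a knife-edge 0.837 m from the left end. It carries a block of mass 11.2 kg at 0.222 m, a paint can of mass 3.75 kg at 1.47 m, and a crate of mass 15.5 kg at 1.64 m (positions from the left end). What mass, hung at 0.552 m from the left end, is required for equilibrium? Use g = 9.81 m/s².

m ≈ 64.5 kg

Taking torques about the knife-edge (at 0.837 m from the left end):
Beam weight: 39.7 × 9.81 = 389.5 N down at 1.1 m → arm 0.263 m, τ = 389.5 × 0.263 = 102.4 N·m clockwise.
Block: 11.2 × 9.81 = 109.9 N down at 0.222 m → arm 0.615 m, τ = 109.9 × 0.615 = 67.59 N·m counterclockwise.
Paint can: 3.75 × 9.81 = 36.79 N down at 1.47 m → arm 0.633 m, τ = 36.79 × 0.633 = 23.29 N·m clockwise.
Crate: 15.5 × 9.81 = 152.1 N down at 1.64 m → arm 0.803 m, τ = 152.1 × 0.803 = 122.1 N·m clockwise.
Net moment of known loads = 180.2 N·m clockwise.
An unknown mass m at 0.552 m has arm 0.285 m; its moment is m·g·0.285 counterclockwise.
Στ = 0 ⇒ m × 9.81 × 0.285 = 180.2 ⇒ m = 180.2 / (9.81 × 0.285) = 64.5 kg.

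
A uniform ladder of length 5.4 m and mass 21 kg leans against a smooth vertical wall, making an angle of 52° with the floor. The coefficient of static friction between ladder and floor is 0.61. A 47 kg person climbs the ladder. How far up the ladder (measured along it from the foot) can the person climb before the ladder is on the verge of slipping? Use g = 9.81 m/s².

d ≈ 4.89 m

Take moments about the foot of the ladder.
Ladder weight 21×9.81 = 206 N acts at 2.7 m along the ladder; its horizontal arm is 2.7·cos52° = 1.662 m → τ = 342.4 N·m clockwise.
Person weight 47×9.81 = 461.1 N at distance d → arm d·cos52° → τ = 461.1·d·0.6157 clockwise.
Wall normal N at the top has arm L sinθ = 4.255 m counterclockwise, so Στ = 0 gives N·4.255 = 342.4 + 283.9·d.
ΣFy = 0 ⇒ N_floor = 667.1 N, so the maximum friction is μ_s·N_floor = 0.61×667.1 = 406.9 N. ΣFx = 0 ⇒ N_wall = f, so at the slipping point N = 406.9 N.
Substituting: 406.9×4.255 = 342.4 + 283.9·d ⇒ d = (1731 − 342.4) / 283.9 = 4.89 m.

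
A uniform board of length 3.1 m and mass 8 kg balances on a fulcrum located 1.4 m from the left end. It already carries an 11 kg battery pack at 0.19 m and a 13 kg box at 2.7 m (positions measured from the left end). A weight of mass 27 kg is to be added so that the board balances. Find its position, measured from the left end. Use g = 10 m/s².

x ≈ 1.22 m from the left end

Choose the fulcrum (at 1.4 m from the left end) as the axis so the support reaction has zero arm there.
Beam weight: 8 × 10 = 80 N down at 1.55 m → arm 0.15 m, τ = 80 × 0.15 = 12 N·m clockwise.
Battery pack: 11 × 10 = 110 N down at 0.19 m → arm 1.21 m, τ = 110 × 1.21 = 133.1 N·m counterclockwise.
Box: 13 × 10 = 130 N down at 2.7 m → arm 1.3 m, τ = 130 × 1.3 = 169 N·m clockwise.
Net moment of existing loads = 47.9 N·m clockwise.
The weight weighs 27 × 10 = 270 N and must supply an equal counterclockwise moment, so its lever arm about the fulcrum is 47.9 / 270 = 0.177 m.
That puts it at 1.4 − 0.177 = 1.22 m from the left end.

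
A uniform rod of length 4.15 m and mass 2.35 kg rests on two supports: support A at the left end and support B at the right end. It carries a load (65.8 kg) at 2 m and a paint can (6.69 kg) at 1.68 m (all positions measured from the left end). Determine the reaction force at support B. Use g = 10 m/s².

R_B ≈ 356 N

Take moments about support A.
Beam weight: 2.35 × 10 = 23.5 N down at 2.075 m → arm 2.075 m, τ = 23.5 × 2.075 = 48.76 N·m clockwise.
Load: 65.8 × 10 = 658 N down at 2 m → arm 2 m, τ = 658 × 2 = 1316 N·m clockwise.
Paint can: 6.69 × 10 = 66.9 N down at 1.68 m → arm 1.68 m, τ = 66.9 × 1.68 = 112.4 N·m clockwise.
Net load moment about support A = 1477 N·m clockwise.
Reaction R at support B is upward at 4.15 m, arm 4.15 m → moment R × 4.15 counterclockwise.
For rotational equilibrium, R × 4.15 = 1477, so R = 356 N.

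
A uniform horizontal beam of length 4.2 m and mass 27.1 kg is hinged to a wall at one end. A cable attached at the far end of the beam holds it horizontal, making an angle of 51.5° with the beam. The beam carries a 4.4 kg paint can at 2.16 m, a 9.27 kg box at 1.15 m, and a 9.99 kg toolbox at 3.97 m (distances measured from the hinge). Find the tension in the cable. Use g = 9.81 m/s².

T ≈ 348 N

Sum moments about the hinge (the unknown hinge reaction has zero arm there).
Beam weight: 27.1 × 9.81 = 265.9 N down at 2.1 m → arm 2.1 m, τ = 265.9 × 2.1 = 558.4 N·m clockwise.
Paint can: 4.4 × 9.81 = 43.16 N down at 2.16 m → arm 2.16 m, τ = 43.16 × 2.16 = 93.23 N·m clockwise.
Box: 9.27 × 9.81 = 90.94 N down at 1.15 m → arm 1.15 m, τ = 90.94 × 1.15 = 104.6 N·m clockwise.
Toolbox: 9.99 × 9.81 = 98 N down at 3.97 m → arm 3.97 m, τ = 98 × 3.97 = 389.1 N·m clockwise.
Total clockwise load moment = 1145 N·m.
The cable tension T acts at 4.2 m; only its component perpendicular to the beam, T sinθ, produces torque. sin 51.5° = 0.7826.
Στ = 0 ⇒ T × 4.2 × 0.7826 = 1145 ⇒ T = 1145 / 3.287 = 348 N.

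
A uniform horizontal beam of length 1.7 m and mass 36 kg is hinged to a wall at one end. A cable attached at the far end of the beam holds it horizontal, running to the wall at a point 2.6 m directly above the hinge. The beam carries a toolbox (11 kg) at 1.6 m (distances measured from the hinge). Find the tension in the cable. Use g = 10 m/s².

T ≈ 339 N

Taking torques about the hinge:
Beam weight: 36 × 10 = 360 N down at 0.85 m → arm 0.85 m, τ = 360 × 0.85 = 306 N·m clockwise.
Toolbox: 11 × 10 = 110 N down at 1.6 m → arm 1.6 m, τ = 110 × 1.6 = 176 N·m clockwise.
Total clockwise load moment = 482 N·m.
The cable tension T acts at 1.7 m; only its component perpendicular to the beam, T sinθ, produces torque. sinθ = h/√(h²+d²) = 2.6/√(2.6²+1.7²) = 0.837.
Balancing moments: T × 1.7 × 0.837 = 482, giving T = 482 / 1.423 = 339 N.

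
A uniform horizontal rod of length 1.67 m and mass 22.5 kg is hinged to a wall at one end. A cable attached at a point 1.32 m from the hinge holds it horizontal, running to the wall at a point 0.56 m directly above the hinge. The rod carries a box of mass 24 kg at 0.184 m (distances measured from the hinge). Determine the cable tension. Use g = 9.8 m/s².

T ≈ 441 N

Take moments about the hinge.
Beam weight: 22.5 × 9.8 = 220.5 N down at 0.835 m → arm 0.835 m, τ = 220.5 × 0.835 = 184.1 N·m clockwise.
Box: 24 × 9.8 = 235.2 N down at 0.184 m → arm 0.184 m, τ = 235.2 × 0.184 = 43.28 N·m clockwise.
Total clockwise load moment = 227.4 N·m.
The cable tension T acts at 1.32 m; only its component perpendicular to the rod, T sinθ, produces torque. sinθ = h/√(h²+d²) = 0.56/√(0.56²+1.32²) = 0.3905.
For rotational equilibrium, T × 1.32 × 0.3905 = 227.4, so T = 227.4 / 0.5155 = 441 N.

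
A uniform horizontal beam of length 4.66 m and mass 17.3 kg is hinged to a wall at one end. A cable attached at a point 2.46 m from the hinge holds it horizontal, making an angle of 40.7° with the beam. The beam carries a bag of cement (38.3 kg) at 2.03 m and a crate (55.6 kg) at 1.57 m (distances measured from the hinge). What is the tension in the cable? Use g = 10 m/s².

T ≈ 1280 N

About the hinge:
Beam weight: 17.3 × 10 = 173 N down at 2.33 m → arm 2.33 m, τ = 173 × 2.33 = 403.1 N·m clockwise.
Bag of cement: 38.3 × 10 = 383 N down at 2.03 m → arm 2.03 m, τ = 383 × 2.03 = 777.5 N·m clockwise.
Crate: 55.6 × 10 = 556 N down at 1.57 m → arm 1.57 m, τ = 556 × 1.57 = 872.9 N·m clockwise.
Total clockwise load moment = 2054 N·m.
The cable tension T acts at 2.46 m; only its component perpendicular to the beam, T sinθ, produces torque. sin 40.7° = 0.6521.
Στ = 0 ⇒ T × 2.46 × 0.6521 = 2054 ⇒ T = 2054 / 1.604 = 1280 N.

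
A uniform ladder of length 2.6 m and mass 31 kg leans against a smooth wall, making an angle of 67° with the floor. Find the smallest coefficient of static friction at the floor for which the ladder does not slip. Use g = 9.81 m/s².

About the foot of the ladder:
Ladder weight 31×9.81 = 304.1 N acts at 1.3 m along the ladder; its horizontal arm is 1.3·cos67° = 0.508 m → τ = 154.5 N·m clockwise.
Wall normal N acts horizontally at the top; its moment arm is the height L sinθ = 2.6·sin67° = 2.393 m, counterclockwise.
Balancing moments: N × 2.393 = 154.5, giving N = 64.56 N.
ΣFx = 0 ⇒ f = N_wall = 64.56 N. ΣFy = 0 ⇒ N_floor = 304.1 N.
μ_min = f / N_floor = 64.56 / 304.1 = 0.212.

μ_min ≈ 0.212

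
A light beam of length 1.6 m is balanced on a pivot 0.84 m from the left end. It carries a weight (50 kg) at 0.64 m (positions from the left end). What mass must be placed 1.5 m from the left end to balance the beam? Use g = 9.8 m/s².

m ≈ 15.2 kg

Take moments about the pivot (at 0.84 m from the left end).
Weight: 50 × 9.8 = 490 N down at 0.64 m → arm 0.2 m, τ = 490 × 0.2 = 98 N·m counterclockwise.
Net moment of known loads = 98 N·m counterclockwise.
An unknown mass m at 1.5 m has arm 0.66 m; its moment is m·g·0.66 clockwise.
Setting net torque to zero: m × 9.8 × 0.66 = 98 → m = 98 / (9.8 × 0.66) = 15.2 kg.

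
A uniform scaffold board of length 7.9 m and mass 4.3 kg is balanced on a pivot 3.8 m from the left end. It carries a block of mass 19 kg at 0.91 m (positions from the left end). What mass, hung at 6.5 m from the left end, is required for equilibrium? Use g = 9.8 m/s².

Take moments about the pivot (at 3.8 m from the left end).
Beam weight: 4.3 × 9.8 = 42.14 N down at 3.95 m → arm 0.15 m, τ = 42.14 × 0.15 = 6.321 N·m clockwise.
Block: 19 × 9.8 = 186.2 N down at 0.91 m → arm 2.89 m, τ = 186.2 × 2.89 = 538.1 N·m counterclockwise.
Net moment of known loads = 531.8 N·m counterclockwise.
An unknown mass m at 6.5 m has arm 2.7 m; its moment is m·g·2.7 clockwise.
Balancing moments: m × 9.8 × 2.7 = 531.8, giving m = 531.8 / (9.8 × 2.7) = 20.1 kg.

m ≈ 20.1 kg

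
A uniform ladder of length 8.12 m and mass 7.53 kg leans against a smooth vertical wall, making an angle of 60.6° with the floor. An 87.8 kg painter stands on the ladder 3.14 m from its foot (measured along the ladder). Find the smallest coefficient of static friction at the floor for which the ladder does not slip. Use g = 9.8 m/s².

μ_min ≈ 0.223

Taking torques about the foot of the ladder:
Ladder weight 7.53×9.8 = 73.79 N acts at 4.06 m along the ladder; its horizontal arm is 4.06·cos60.6° = 1.993 m → τ = 147.1 N·m clockwise.
Painter: 87.8×9.8 = 860.4 N at 3.14 m → arm 1.541 m → τ = 1326 N·m clockwise.
Wall normal N acts horizontally at the top; its moment arm is the height L sinθ = 8.12·sin60.6° = 7.074 m, counterclockwise.
Balancing moments: N × 7.074 = 1473, giving N = 208.2 N.
ΣFx = 0 ⇒ f = N_wall = 208.2 N. ΣFy = 0 ⇒ N_floor = 934.2 N.
μ_min = f / N_floor = 208.2 / 934.2 = 0.223.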